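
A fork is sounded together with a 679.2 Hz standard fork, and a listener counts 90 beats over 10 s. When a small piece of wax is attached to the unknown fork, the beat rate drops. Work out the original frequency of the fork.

688.2 Hz

Beat frequency = 90/10 = 9 Hz.
|f − 679.2| = 9, so the fork was at either 670.2 Hz or 688.2 Hz.
Loading a fork with wax lowers its frequency; the adjustment lowers the fork's frequency.
The beat rate fell, so the adjustment moved the fork toward 679.2 Hz — it must have started above the reference.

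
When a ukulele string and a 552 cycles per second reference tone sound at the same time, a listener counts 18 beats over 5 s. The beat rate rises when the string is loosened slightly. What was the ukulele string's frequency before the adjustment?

548.4 Hz

Beat frequency = 18/5 = 3.6 Hz.
|f − 552| = 3.6, so the ukulele string was at either 548.4 Hz or 555.6 Hz.
Reducing tension lowers a string's frequency; the adjustment lowers the ukulele string's frequency.
The beat rate rose, so the adjustment moved the ukulele string further from 552 Hz — it was already below the reference.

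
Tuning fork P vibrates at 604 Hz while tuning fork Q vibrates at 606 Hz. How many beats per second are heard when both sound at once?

The beat frequency equals the magnitude of the frequency difference.
|604 − 606| = 2 Hz.

2 Hz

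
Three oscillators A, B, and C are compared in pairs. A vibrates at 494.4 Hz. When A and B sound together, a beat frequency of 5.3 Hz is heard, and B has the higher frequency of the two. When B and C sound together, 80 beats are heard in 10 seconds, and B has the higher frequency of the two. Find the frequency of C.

B is above A, so f_B = 494.4 + 5.3 = 499.7 Hz.
B–C: Beat frequency = 80/10 = 8 Hz.
C is below B, so f_C = 499.7 − 8 = 491.7 Hz.

491.7 Hz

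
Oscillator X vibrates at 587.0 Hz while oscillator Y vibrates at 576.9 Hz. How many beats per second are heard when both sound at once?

10.1 Hz

The beat frequency equals the magnitude of the frequency difference.
|587.0 − 576.9| = 10.1 Hz.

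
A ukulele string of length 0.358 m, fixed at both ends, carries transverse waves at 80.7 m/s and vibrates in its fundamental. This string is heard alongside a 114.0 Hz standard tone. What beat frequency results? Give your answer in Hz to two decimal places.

For a string fixed at both ends, f_n = n·v/(2L) = 1·80.7/(2·0.358) = 112.7095 Hz.
f_beat = |112.7095 − 114.0| = 1.29 Hz.

1.29 Hz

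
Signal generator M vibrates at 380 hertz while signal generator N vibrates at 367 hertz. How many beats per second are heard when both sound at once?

13 Hz

The beat frequency equals the magnitude of the frequency difference.
|380 − 367| = 13 Hz.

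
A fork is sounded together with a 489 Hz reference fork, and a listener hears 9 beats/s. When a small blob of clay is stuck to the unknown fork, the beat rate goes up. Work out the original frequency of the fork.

480 Hz

|f − 489| = 9, so the fork was at either 480 Hz or 498 Hz.
Adding mass to a fork lowers its frequency; the adjustment lowers the fork's frequency.
The beat rate rose, so the adjustment moved the fork further from 489 Hz — it was already below the reference.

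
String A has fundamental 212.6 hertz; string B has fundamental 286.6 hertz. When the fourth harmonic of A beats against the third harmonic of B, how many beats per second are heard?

9.4 Hz

Fourth harmonic of the first: 4·212.6 = 850.4 Hz.
Third harmonic of the second: 3·286.6 = 859.8 Hz.
f_beat = |850.4 − 859.8| = 9.4 Hz.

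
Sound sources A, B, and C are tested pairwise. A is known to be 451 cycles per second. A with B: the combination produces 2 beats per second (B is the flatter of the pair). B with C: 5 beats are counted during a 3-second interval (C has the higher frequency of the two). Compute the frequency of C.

B is below A, so f_B = 451 − 2 = 449 Hz.
B–C: Beat frequency = 5/3 = 1.6667 Hz.
C is above B, so f_C = 449 + 1.6667 = 450.6667 Hz.

450.6667 Hz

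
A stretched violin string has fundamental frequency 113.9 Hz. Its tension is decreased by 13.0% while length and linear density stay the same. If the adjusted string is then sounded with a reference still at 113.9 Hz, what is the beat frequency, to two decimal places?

7.66 Hz

For a string, f ∝ √T, so the new frequency is 113.9·√0.870 = 106.2388 Hz.
f_beat = |106.2388 − 113.9| = 7.66 Hz.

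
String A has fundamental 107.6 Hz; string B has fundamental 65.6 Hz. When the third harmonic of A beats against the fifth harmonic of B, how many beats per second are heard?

Third harmonic of the first: 3·107.6 = 322.8 Hz.
Fifth harmonic of the second: 5·65.6 = 328.0 Hz.
f_beat = |322.8 − 328.0| = 5.2 Hz.

5.2 Hz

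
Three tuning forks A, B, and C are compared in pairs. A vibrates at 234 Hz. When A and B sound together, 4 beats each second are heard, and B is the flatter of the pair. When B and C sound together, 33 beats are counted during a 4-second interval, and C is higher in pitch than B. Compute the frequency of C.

B is below A, so f_B = 234 − 4 = 230 Hz.
B–C: Beat frequency = 33/4 = 8.25 Hz.
C is above B, so f_C = 230 + 8.25 = 238.25 Hz.

238.25 Hz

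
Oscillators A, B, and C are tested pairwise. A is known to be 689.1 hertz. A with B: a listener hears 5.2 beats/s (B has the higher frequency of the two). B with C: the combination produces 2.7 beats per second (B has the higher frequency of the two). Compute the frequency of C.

691.6 Hz

B is above A, so f_B = 689.1 + 5.2 = 694.3 Hz.
C is below B, so f_C = 694.3 − 2.7 = 691.6 Hz.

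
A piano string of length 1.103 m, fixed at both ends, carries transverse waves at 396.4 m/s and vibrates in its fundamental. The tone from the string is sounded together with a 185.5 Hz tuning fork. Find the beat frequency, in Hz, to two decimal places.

5.81 Hz

For a string fixed at both ends, f_n = n·v/(2L) = 1·396.4/(2·1.103) = 179.6917 Hz.
f_beat = |179.6917 − 185.5| = 5.81 Hz.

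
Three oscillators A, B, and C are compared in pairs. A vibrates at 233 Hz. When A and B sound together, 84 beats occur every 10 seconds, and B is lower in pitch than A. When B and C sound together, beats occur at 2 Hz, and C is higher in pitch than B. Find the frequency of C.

A–B: Beat frequency = 84/10 = 8.4 Hz.
B is below A, so f_B = 233 − 8.4 = 224.6 Hz.
C is above B, so f_C = 224.6 + 2 = 226.6 Hz.

226.6 Hz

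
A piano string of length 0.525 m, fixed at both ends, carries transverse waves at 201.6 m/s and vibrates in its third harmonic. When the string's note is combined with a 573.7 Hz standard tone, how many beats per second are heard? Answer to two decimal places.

2.30 Hz

For a string fixed at both ends, f_n = n·v/(2L) = 3·201.6/(2·0.525) = 576.0000 Hz.
f_beat = |576.0000 − 573.7| = 2.30 Hz.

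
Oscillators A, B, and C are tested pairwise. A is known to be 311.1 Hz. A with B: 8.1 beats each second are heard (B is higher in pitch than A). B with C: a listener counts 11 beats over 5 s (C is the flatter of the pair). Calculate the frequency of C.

317 Hz

B is above A, so f_B = 311.1 + 8.1 = 319.2 Hz.
B–C: Beat frequency = 11/5 = 2.2 Hz.
C is below B, so f_C = 319.2 − 2.2 = 317 Hz.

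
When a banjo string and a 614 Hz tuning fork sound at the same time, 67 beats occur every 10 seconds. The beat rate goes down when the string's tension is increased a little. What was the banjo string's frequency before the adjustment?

Beat frequency = 67/10 = 6.7 Hz.
|f − 614| = 6.7, so the banjo string was at either 607.3 Hz or 620.7 Hz.
Higher tension means higher frequency; the adjustment raises the banjo string's frequency.
The beat rate fell, so the adjustment moved the banjo string toward 614 Hz — it must have started below the reference.

607.3 Hz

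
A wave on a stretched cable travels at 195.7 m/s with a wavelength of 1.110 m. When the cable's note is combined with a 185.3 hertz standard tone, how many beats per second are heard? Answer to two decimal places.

Source frequency f = v/λ = 195.7/1.110 = 176.3063 Hz.
f_beat = |176.3063 − 185.3| = 8.99 Hz.

8.99 Hz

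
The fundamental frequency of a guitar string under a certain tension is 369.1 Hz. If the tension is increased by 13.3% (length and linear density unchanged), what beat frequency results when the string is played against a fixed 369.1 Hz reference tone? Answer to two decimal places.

23.78 Hz

For a string, f ∝ √T, so the new frequency is 369.1·√1.133 = 392.8792 Hz.
f_beat = |392.8792 − 369.1| = 23.78 Hz.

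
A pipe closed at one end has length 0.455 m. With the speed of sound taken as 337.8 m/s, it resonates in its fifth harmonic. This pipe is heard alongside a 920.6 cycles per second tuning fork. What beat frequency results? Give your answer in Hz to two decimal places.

Closed pipe (odd harmonics): f_n = n·v/(4L) = 5·337.8/(4·0.455) = 928.0220 Hz.
f_beat = |928.0220 − 920.6| = 7.42 Hz.

7.42 Hz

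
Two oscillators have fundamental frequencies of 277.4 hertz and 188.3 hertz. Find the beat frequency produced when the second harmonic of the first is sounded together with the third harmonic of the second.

Second harmonic of the first: 2·277.4 = 554.8 Hz.
Third harmonic of the second: 3·188.3 = 564.9 Hz.
f_beat = |554.8 − 564.9| = 10.1 Hz.

10.1 Hz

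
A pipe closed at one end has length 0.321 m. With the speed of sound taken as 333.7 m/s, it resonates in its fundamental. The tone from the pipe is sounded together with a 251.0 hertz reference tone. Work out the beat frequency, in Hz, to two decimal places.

8.89 Hz

Closed pipe (odd harmonics): f_n = n·v/(4L) = 1·333.7/(4·0.321) = 259.8910 Hz.
f_beat = |259.8910 − 251.0| = 8.89 Hz.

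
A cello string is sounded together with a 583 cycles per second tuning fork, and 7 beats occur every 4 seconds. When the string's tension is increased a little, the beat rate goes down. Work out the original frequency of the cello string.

581.25 Hz

Beat frequency = 7/4 = 1.75 Hz.
|f − 583| = 1.75, so the cello string was at either 581.25 Hz or 584.75 Hz.
Higher tension means higher frequency; the adjustment raises the cello string's frequency.
The beat rate fell, so the adjustment moved the cello string toward 583 Hz — it must have started below the reference.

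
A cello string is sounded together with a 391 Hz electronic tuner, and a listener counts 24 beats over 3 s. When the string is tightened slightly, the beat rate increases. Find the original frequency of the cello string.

399 Hz

Beat frequency = 24/3 = 8 Hz.
|f − 391| = 8, so the cello string was at either 383 Hz or 399 Hz.
Increasing tension raises a string's frequency; the adjustment raises the cello string's frequency.
The beat rate rose, so the adjustment moved the cello string further from 391 Hz — it was already above the reference.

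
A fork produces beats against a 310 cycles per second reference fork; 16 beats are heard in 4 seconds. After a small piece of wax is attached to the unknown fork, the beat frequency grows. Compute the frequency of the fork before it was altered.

306 Hz

Beat frequency = 16/4 = 4 Hz.
|f − 310| = 4, so the fork was at either 306 Hz or 314 Hz.
Loading a fork with wax lowers its frequency; the adjustment lowers the fork's frequency.
The beat rate rose, so the adjustment moved the fork further from 310 Hz — it was already below the reference.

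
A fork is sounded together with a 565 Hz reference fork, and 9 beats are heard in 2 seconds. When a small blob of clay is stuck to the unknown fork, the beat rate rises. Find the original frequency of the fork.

560.5 Hz

Beat frequency = 9/2 = 4.5 Hz.
|f − 565| = 4.5, so the fork was at either 560.5 Hz or 569.5 Hz.
Adding mass to a fork lowers its frequency; the adjustment lowers the fork's frequency.
The beat rate rose, so the adjustment moved the fork further from 565 Hz — it was already below the reference.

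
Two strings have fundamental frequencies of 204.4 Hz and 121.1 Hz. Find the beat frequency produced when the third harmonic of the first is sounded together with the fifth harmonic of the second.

Third harmonic of the first: 3·204.4 = 613.2 Hz.
Fifth harmonic of the second: 5·121.1 = 605.5 Hz.
f_beat = |613.2 − 605.5| = 7.7 Hz.

7.7 Hz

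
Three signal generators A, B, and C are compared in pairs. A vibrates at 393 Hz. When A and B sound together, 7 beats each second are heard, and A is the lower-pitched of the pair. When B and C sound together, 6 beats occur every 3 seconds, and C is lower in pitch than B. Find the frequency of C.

398 Hz

B is above A, so f_B = 393 + 7 = 400 Hz.
B–C: Beat frequency = 6/3 = 2 Hz.
C is below B, so f_C = 400 − 2 = 398 Hz.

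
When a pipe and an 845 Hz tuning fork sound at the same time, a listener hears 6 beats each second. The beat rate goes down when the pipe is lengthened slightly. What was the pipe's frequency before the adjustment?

851 Hz

|f − 845| = 6, so the pipe was at either 839 Hz or 851 Hz.
A longer pipe has a lower fundamental; the adjustment lowers the pipe's frequency.
The beat rate fell, so the adjustment moved the pipe toward 845 Hz — it must have started above the reference.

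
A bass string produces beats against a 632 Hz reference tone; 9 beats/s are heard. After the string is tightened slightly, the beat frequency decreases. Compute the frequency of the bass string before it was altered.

623 Hz

|f − 632| = 9, so the bass string was at either 623 Hz or 641 Hz.
Increasing tension raises a string's frequency; the adjustment raises the bass string's frequency.
The beat rate fell, so the adjustment moved the bass string toward 632 Hz — it must have started below the reference.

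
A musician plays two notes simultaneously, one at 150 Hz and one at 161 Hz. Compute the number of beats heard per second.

Beats arise from superposition of two nearby frequencies; the beat rate is |f₁ − f₂|.
|150 − 161| = 11 Hz.

11 Hz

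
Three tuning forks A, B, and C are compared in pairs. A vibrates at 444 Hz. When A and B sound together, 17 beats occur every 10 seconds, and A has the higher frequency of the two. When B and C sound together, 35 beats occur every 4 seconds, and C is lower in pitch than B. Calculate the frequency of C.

A–B: Beat frequency = 17/10 = 1.7 Hz.
B is below A, so f_B = 444 − 1.7 = 442.3 Hz.
B–C: Beat frequency = 35/4 = 8.75 Hz.
C is below B, so f_C = 442.3 − 8.75 = 433.55 Hz.

433.55 Hz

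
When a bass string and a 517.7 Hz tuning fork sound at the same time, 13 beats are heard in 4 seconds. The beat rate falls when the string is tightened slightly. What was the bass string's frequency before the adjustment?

514.45 Hz

Beat frequency = 13/4 = 3.25 Hz.
|f − 517.7| = 3.25, so the bass string was at either 514.45 Hz or 520.95 Hz.
Increasing tension raises a string's frequency; the adjustment raises the bass string's frequency.
The beat rate fell, so the adjustment moved the bass string toward 517.7 Hz — it must have started below the reference.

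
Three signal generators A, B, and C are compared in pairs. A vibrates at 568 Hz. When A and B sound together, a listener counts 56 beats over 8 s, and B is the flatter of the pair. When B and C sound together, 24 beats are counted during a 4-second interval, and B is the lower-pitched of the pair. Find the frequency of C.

A–B: Beat frequency = 56/8 = 7 Hz.
B is below A, so f_B = 568 − 7 = 561 Hz.
B–C: Beat frequency = 24/4 = 6 Hz.
C is above B, so f_C = 561 + 6 = 567 Hz.

567 Hz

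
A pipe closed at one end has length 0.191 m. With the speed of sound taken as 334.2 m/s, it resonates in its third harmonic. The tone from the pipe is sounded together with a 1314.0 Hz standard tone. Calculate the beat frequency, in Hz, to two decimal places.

Closed pipe (odd harmonics): f_n = n·v/(4L) = 3·334.2/(4·0.191) = 1312.3037 Hz.
f_beat = |1312.3037 − 1314.0| = 1.70 Hz.

1.70 Hz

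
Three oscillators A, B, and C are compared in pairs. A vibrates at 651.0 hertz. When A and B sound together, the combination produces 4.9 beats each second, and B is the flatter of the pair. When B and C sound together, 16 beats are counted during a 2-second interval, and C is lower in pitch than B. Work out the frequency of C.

638.1 Hz

B is below A, so f_B = 651.0 − 4.9 = 646.1 Hz.
B–C: Beat frequency = 16/2 = 8 Hz.
C is below B, so f_C = 646.1 − 8 = 638.1 Hz.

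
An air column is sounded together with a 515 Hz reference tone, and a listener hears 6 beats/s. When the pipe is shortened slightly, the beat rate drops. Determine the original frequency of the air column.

509 Hz

|f − 515| = 6, so the air column was at either 509 Hz or 521 Hz.
A shorter pipe has a higher fundamental; the adjustment raises the air column's frequency.
The beat rate fell, so the adjustment moved the air column toward 515 Hz — it must have started below the reference.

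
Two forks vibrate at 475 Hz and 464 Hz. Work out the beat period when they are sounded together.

f_beat = |475 − 464| = 11 Hz.
Beat period T = 1 / f_beat = 1 / 11 s.

0.091 s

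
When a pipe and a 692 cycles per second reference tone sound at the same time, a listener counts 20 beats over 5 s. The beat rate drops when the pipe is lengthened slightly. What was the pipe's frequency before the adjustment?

Beat frequency = 20/5 = 4 Hz.
|f − 692| = 4, so the pipe was at either 688 Hz or 696 Hz.
A longer pipe has a lower fundamental; the adjustment lowers the pipe's frequency.
The beat rate fell, so the adjustment moved the pipe toward 692 Hz — it must have started above the reference.

696 Hz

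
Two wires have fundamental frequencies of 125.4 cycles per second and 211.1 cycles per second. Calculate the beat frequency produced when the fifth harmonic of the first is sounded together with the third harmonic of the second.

6.3 Hz

Fifth harmonic of the first: 5·125.4 = 627.0 Hz.
Third harmonic of the second: 3·211.1 = 633.3 Hz.
f_beat = |627.0 − 633.3| = 6.3 Hz.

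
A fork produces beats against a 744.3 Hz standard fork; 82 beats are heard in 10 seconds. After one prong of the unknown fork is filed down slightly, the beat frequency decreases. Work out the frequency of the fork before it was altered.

Beat frequency = 82/10 = 8.2 Hz.
|f − 744.3| = 8.2, so the fork was at either 736.1 Hz or 752.5 Hz.
Filing a prong removes mass and raises the fork's frequency; the adjustment raises the fork's frequency.
The beat rate fell, so the adjustment moved the fork toward 744.3 Hz — it must have started below the reference.

736.1 Hz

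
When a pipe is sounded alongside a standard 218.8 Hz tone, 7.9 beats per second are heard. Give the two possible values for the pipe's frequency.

210.9 Hz or 226.7 Hz

|f − 218.8| = 7.9, so f = 218.8 ± 7.9.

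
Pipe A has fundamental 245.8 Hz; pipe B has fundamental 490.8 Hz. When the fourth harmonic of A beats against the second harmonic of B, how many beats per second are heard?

1.6 Hz

Fourth harmonic of the first: 4·245.8 = 983.2 Hz.
Second harmonic of the second: 2·490.8 = 981.6 Hz.
f_beat = |983.2 − 981.6| = 1.6 Hz.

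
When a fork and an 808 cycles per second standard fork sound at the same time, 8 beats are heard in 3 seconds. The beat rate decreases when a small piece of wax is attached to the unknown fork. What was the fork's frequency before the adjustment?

Beat frequency = 8/3 = 2.6667 Hz.
|f − 808| = 2.6667, so the fork was at either 805.3333 Hz or 810.6667 Hz.
Loading a fork with wax lowers its frequency; the adjustment lowers the fork's frequency.
The beat rate fell, so the adjustment moved the fork toward 808 Hz — it must have started above the reference.

810.6667 Hz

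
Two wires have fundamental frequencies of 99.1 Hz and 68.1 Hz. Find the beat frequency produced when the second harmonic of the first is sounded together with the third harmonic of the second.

Second harmonic of the first: 2·99.1 = 198.2 Hz.
Third harmonic of the second: 3·68.1 = 204.3 Hz.
f_beat = |198.2 − 204.3| = 6.1 Hz.

6.1 Hz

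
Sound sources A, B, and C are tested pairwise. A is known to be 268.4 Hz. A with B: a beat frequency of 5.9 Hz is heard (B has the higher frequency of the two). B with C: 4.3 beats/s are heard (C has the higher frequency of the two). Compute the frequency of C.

B is above A, so f_B = 268.4 + 5.9 = 274.3 Hz.
C is above B, so f_C = 274.3 + 4.3 = 278.6 Hz.

278.6 Hz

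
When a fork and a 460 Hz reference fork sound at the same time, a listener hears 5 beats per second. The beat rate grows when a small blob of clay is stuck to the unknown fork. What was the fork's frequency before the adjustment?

455 Hz

|f − 460| = 5, so the fork was at either 455 Hz or 465 Hz.
Adding mass to a fork lowers its frequency; the adjustment lowers the fork's frequency.
The beat rate rose, so the adjustment moved the fork further from 460 Hz — it was already below the reference.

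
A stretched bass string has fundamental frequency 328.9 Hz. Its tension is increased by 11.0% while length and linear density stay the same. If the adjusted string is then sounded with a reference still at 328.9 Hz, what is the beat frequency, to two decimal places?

For a string, f ∝ √T, so the new frequency is 328.9·√1.110 = 346.5177 Hz.
f_beat = |346.5177 − 328.9| = 17.62 Hz.

17.62 Hz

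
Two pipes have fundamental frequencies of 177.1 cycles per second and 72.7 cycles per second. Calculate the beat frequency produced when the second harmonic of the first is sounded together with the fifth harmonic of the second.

Second harmonic of the first: 2·177.1 = 354.2 Hz.
Fifth harmonic of the second: 5·72.7 = 363.5 Hz.
f_beat = |354.2 − 363.5| = 9.3 Hz.

9.3 Hz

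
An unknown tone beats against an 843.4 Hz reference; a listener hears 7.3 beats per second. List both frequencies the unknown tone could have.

|f − 843.4| = 7.3, so f = 843.4 ± 7.3.

836.1 Hz or 850.7 Hz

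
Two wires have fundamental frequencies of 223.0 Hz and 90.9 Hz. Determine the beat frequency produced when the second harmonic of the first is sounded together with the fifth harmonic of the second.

Second harmonic of the first: 2·223.0 = 446.0 Hz.
Fifth harmonic of the second: 5·90.9 = 454.5 Hz.
f_beat = |446.0 − 454.5| = 8.5 Hz.

8.5 Hz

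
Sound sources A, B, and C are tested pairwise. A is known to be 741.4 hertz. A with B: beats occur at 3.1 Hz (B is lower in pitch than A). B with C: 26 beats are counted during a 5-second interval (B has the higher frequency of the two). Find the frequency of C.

733.1 Hz

B is below A, so f_B = 741.4 − 3.1 = 738.3 Hz.
B–C: Beat frequency = 26/5 = 5.2 Hz.
C is below B, so f_C = 738.3 − 5.2 = 733.1 Hz.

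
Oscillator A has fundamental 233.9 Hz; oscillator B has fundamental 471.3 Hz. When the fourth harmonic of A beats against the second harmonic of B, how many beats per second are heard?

Fourth harmonic of the first: 4·233.9 = 935.6 Hz.
Second harmonic of the second: 2·471.3 = 942.6 Hz.
f_beat = |935.6 − 942.6| = 7.0 Hz.

7.0 Hz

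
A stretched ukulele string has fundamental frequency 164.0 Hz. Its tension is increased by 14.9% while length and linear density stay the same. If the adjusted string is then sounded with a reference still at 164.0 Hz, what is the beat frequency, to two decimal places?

For a string, f ∝ √T, so the new frequency is 164.0·√1.149 = 175.7939 Hz.
f_beat = |175.7939 − 164.0| = 11.79 Hz.

11.79 Hz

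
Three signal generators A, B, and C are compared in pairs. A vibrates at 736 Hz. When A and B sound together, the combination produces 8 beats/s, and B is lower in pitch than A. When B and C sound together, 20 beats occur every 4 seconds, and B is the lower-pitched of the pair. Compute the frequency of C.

733 Hz

B is below A, so f_B = 736 − 8 = 728 Hz.
B–C: Beat frequency = 20/4 = 5 Hz.
C is above B, so f_C = 728 + 5 = 733 Hz.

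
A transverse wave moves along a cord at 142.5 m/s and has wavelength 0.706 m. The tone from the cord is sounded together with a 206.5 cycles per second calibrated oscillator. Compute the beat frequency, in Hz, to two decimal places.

Source frequency f = v/λ = 142.5/0.706 = 201.8414 Hz.
f_beat = |201.8414 − 206.5| = 4.66 Hz.

4.66 Hz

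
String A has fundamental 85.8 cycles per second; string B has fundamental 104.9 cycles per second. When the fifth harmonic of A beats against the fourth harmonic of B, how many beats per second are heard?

9.4 Hz

Fifth harmonic of the first: 5·85.8 = 429.0 Hz.
Fourth harmonic of the second: 4·104.9 = 419.6 Hz.
f_beat = |429.0 − 419.6| = 9.4 Hz.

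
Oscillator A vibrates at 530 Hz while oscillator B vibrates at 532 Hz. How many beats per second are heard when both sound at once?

2 Hz

The beat frequency equals the magnitude of the frequency difference.
|530 − 532| = 2 Hz.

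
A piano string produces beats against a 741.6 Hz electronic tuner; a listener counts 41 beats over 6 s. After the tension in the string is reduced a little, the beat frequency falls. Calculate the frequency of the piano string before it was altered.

Beat frequency = 41/6 = 6.8333 Hz.
|f − 741.6| = 6.8333, so the piano string was at either 734.7667 Hz or 748.4333 Hz.
Lower tension means lower frequency; the adjustment lowers the piano string's frequency.
The beat rate fell, so the adjustment moved the piano string toward 741.6 Hz — it must have started above the reference.

748.4333 Hz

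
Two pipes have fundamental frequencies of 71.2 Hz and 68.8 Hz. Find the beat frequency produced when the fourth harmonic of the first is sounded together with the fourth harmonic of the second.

Fourth harmonic of the first: 4·71.2 = 284.8 Hz.
Fourth harmonic of the second: 4·68.8 = 275.2 Hz.
f_beat = |284.8 − 275.2| = 9.6 Hz.

9.6 Hz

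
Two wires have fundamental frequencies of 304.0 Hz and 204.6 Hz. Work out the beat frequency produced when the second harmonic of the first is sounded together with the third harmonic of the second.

Second harmonic of the first: 2·304.0 = 608.0 Hz.
Third harmonic of the second: 3·204.6 = 613.8 Hz.
f_beat = |608.0 − 613.8| = 5.8 Hz.

5.8 Hz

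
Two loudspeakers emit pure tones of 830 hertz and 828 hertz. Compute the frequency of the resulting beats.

Beats arise from superposition of two nearby frequencies; the beat rate is |f₁ − f₂|.
|830 − 828| = 2 Hz.

2 Hz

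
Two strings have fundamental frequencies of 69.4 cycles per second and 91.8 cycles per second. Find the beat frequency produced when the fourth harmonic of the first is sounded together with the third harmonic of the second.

Fourth harmonic of the first: 4·69.4 = 277.6 Hz.
Third harmonic of the second: 3·91.8 = 275.4 Hz.
f_beat = |277.6 − 275.4| = 2.2 Hz.

2.2 Hz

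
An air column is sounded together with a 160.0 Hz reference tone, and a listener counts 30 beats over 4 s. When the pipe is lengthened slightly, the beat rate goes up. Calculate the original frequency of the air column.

152.5 Hz

Beat frequency = 30/4 = 7.5 Hz.
|f − 160.0| = 7.5, so the air column was at either 152.5 Hz or 167.5 Hz.
A longer pipe has a lower fundamental; the adjustment lowers the air column's frequency.
The beat rate rose, so the adjustment moved the air column further from 160.0 Hz — it was already below the reference.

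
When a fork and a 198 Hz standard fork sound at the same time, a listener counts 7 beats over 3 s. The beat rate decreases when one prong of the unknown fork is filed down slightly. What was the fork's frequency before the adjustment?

195.6667 Hz

Beat frequency = 7/3 = 2.3333 Hz.
|f − 198| = 2.3333, so the fork was at either 195.6667 Hz or 200.3333 Hz.
Filing a prong removes mass and raises the fork's frequency; the adjustment raises the fork's frequency.
The beat rate fell, so the adjustment moved the fork toward 198 Hz — it must have started below the reference.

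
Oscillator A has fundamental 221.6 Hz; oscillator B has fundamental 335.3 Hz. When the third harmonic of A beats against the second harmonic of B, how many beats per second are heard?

5.8 Hz

Third harmonic of the first: 3·221.6 = 664.8 Hz.
Second harmonic of the second: 2·335.3 = 670.6 Hz.
f_beat = |664.8 − 670.6| = 5.8 Hz.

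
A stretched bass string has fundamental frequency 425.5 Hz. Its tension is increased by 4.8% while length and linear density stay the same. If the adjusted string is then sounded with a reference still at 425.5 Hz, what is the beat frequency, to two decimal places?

10.09 Hz

For a string, f ∝ √T, so the new frequency is 425.5·√1.048 = 435.5923 Hz.
f_beat = |435.5923 − 425.5| = 10.09 Hz.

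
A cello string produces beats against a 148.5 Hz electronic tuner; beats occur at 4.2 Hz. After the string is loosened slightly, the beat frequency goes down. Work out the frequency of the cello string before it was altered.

|f − 148.5| = 4.2, so the cello string was at either 144.3 Hz or 152.7 Hz.
Reducing tension lowers a string's frequency; the adjustment lowers the cello string's frequency.
The beat rate fell, so the adjustment moved the cello string toward 148.5 Hz — it must have started above the reference.

152.7 Hz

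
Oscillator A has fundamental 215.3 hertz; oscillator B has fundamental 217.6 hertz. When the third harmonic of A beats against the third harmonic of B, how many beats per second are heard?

6.9 Hz

Third harmonic of the first: 3·215.3 = 645.9 Hz.
Third harmonic of the second: 3·217.6 = 652.8 Hz.
f_beat = |645.9 − 652.8| = 6.9 Hz.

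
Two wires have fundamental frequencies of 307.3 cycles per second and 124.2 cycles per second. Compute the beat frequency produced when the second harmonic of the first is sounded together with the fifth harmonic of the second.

6.4 Hz

Second harmonic of the first: 2·307.3 = 614.6 Hz.
Fifth harmonic of the second: 5·124.2 = 621.0 Hz.
f_beat = |614.6 − 621.0| = 6.4 Hz.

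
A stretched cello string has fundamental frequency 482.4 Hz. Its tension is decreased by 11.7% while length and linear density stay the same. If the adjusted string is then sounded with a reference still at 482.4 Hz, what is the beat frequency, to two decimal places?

For a string, f ∝ √T, so the new frequency is 482.4·√0.883 = 453.3020 Hz.
f_beat = |453.3020 − 482.4| = 29.10 Hz.

29.10 Hz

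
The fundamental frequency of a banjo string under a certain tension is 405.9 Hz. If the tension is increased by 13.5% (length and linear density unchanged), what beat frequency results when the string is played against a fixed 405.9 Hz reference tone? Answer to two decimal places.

26.53 Hz

For a string, f ∝ √T, so the new frequency is 405.9·√1.135 = 432.4312 Hz.
f_beat = |432.4312 − 405.9| = 26.53 Hz.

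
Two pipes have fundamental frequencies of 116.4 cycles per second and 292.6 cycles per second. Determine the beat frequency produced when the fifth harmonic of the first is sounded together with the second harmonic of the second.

3.2 Hz

Fifth harmonic of the first: 5·116.4 = 582.0 Hz.
Second harmonic of the second: 2·292.6 = 585.2 Hz.
f_beat = |582.0 − 585.2| = 3.2 Hz.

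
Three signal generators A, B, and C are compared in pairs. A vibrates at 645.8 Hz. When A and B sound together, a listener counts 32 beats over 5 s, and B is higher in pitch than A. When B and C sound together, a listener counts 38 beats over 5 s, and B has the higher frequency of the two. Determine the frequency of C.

644.6 Hz

A–B: Beat frequency = 32/5 = 6.4 Hz.
B is above A, so f_B = 645.8 + 6.4 = 652.2 Hz.
B–C: Beat frequency = 38/5 = 7.6 Hz.
C is below B, so f_C = 652.2 − 7.6 = 644.6 Hz.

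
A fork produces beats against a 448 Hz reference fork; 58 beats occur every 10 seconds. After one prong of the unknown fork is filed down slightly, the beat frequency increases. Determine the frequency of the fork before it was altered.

Beat frequency = 58/10 = 5.8 Hz.
|f − 448| = 5.8, so the fork was at either 442.2 Hz or 453.8 Hz.
Filing a prong removes mass and raises the fork's frequency; the adjustment raises the fork's frequency.
The beat rate rose, so the adjustment moved the fork further from 448 Hz — it was already above the reference.

453.8 Hz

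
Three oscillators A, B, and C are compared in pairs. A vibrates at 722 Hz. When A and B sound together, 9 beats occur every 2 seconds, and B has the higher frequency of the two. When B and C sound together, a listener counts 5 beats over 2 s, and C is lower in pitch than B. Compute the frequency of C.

724 Hz

A–B: Beat frequency = 9/2 = 4.5 Hz.
B is above A, so f_B = 722 + 4.5 = 726.5 Hz.
B–C: Beat frequency = 5/2 = 2.5 Hz.
C is below B, so f_C = 726.5 − 2.5 = 724 Hz.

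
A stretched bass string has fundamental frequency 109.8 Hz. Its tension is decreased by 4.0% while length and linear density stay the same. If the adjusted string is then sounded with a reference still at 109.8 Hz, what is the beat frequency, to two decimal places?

For a string, f ∝ √T, so the new frequency is 109.8·√0.960 = 107.5816 Hz.
f_beat = |107.5816 − 109.8| = 2.22 Hz.

2.22 Hz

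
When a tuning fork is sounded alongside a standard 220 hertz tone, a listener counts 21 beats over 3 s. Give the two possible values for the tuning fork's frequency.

Beat frequency = 21/3 = 7 Hz.
|f − 220| = 7, so f = 220 ± 7.

213 Hz or 227 Hz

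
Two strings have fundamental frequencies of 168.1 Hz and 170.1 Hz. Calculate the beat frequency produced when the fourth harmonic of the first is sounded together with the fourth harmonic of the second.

8.0 Hz

Fourth harmonic of the first: 4·168.1 = 672.4 Hz.
Fourth harmonic of the second: 4·170.1 = 680.4 Hz.
f_beat = |672.4 − 680.4| = 8.0 Hz.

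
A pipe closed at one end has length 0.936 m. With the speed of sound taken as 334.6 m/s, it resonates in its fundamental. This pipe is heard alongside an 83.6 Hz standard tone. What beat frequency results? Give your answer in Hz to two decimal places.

5.77 Hz

Closed pipe (odd harmonics): f_n = n·v/(4L) = 1·334.6/(4·0.936) = 89.3697 Hz.
f_beat = |89.3697 − 83.6| = 5.77 Hz.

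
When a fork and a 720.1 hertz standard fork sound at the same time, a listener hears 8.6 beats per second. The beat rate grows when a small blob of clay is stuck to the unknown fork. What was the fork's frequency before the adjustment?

711.5 Hz

|f − 720.1| = 8.6, so the fork was at either 711.5 Hz or 728.7 Hz.
Adding mass to a fork lowers its frequency; the adjustment lowers the fork's frequency.
The beat rate rose, so the adjustment moved the fork further from 720.1 Hz — it was already below the reference.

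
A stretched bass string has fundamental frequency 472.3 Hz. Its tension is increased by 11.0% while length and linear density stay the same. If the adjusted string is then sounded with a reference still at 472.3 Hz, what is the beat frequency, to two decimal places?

For a string, f ∝ √T, so the new frequency is 472.3·√1.110 = 497.5989 Hz.
f_beat = |497.5989 − 472.3| = 25.30 Hz.

25.30 Hz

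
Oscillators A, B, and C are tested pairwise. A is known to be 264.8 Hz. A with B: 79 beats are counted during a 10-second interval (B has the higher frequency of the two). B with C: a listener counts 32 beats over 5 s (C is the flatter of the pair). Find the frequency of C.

266.3 Hz

A–B: Beat frequency = 79/10 = 7.9 Hz.
B is above A, so f_B = 264.8 + 7.9 = 272.7 Hz.
B–C: Beat frequency = 32/5 = 6.4 Hz.
C is below B, so f_C = 272.7 − 6.4 = 266.3 Hz.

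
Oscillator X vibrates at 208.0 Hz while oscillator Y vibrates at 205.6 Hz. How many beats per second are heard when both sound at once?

f_beat = |f₁ − f₂|.
|208.0 − 205.6| = 2.4 Hz.

2.4 Hz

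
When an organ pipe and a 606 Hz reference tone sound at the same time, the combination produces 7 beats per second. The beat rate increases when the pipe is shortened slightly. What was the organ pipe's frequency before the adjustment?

613 Hz

|f − 606| = 7, so the organ pipe was at either 599 Hz or 613 Hz.
A shorter pipe has a higher fundamental; the adjustment raises the organ pipe's frequency.
The beat rate rose, so the adjustment moved the organ pipe further from 606 Hz — it was already above the reference.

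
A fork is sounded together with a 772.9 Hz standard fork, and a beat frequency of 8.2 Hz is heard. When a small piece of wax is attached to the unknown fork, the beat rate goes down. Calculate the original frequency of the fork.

|f − 772.9| = 8.2, so the fork was at either 764.7 Hz or 781.1 Hz.
Loading a fork with wax lowers its frequency; the adjustment lowers the fork's frequency.
The beat rate fell, so the adjustment moved the fork toward 772.9 Hz — it must have started above the reference.

781.1 Hz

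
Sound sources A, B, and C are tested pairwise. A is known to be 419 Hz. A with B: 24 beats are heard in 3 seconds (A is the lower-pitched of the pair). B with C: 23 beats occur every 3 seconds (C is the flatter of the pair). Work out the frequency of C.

419.3333 Hz

A–B: Beat frequency = 24/3 = 8 Hz.
B is above A, so f_B = 419 + 8 = 427 Hz.
B–C: Beat frequency = 23/3 = 7.6667 Hz.
C is below B, so f_C = 427 − 7.6667 = 419.3333 Hz.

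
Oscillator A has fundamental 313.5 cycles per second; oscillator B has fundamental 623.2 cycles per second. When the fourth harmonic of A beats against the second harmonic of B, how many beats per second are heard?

7.6 Hz

Fourth harmonic of the first: 4·313.5 = 1254.0 Hz.
Second harmonic of the second: 2·623.2 = 1246.4 Hz.
f_beat = |1254.0 − 1246.4| = 7.6 Hz.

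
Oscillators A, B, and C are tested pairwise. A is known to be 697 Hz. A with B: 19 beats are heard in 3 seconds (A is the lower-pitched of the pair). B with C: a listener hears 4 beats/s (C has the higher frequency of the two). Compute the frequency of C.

A–B: Beat frequency = 19/3 = 6.3333 Hz.
B is above A, so f_B = 697 + 6.3333 = 703.3333 Hz.
C is above B, so f_C = 703.3333 + 4 = 707.3333 Hz.

707.3333 Hz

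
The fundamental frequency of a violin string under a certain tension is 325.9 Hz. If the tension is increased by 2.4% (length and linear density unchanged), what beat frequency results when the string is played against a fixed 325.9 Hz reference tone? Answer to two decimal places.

3.89 Hz

For a string, f ∝ √T, so the new frequency is 325.9·√1.024 = 329.7876 Hz.
f_beat = |329.7876 − 325.9| = 3.89 Hz.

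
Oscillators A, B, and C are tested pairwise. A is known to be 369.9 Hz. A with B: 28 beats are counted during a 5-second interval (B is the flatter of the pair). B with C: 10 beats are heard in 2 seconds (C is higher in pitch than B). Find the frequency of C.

A–B: Beat frequency = 28/5 = 5.6 Hz.
B is below A, so f_B = 369.9 − 5.6 = 364.3 Hz.
B–C: Beat frequency = 10/2 = 5 Hz.
C is above B, so f_C = 364.3 + 5 = 369.3 Hz.

369.3 Hz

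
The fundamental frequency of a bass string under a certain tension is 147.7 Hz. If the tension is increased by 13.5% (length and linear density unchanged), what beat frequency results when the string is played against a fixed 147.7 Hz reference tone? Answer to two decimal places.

For a string, f ∝ √T, so the new frequency is 147.7·√1.135 = 157.3542 Hz.
f_beat = |157.3542 − 147.7| = 9.65 Hz.

9.65 Hz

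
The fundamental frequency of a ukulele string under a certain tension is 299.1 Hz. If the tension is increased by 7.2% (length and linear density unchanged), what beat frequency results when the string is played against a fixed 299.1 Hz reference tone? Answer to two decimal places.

10.58 Hz

For a string, f ∝ √T, so the new frequency is 299.1·√1.072 = 309.6805 Hz.
f_beat = |309.6805 − 299.1| = 10.58 Hz.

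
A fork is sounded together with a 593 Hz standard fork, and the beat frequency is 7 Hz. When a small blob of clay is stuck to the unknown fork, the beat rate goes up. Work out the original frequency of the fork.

|f − 593| = 7, so the fork was at either 586 Hz or 600 Hz.
Adding mass to a fork lowers its frequency; the adjustment lowers the fork's frequency.
The beat rate rose, so the adjustment moved the fork further from 593 Hz — it was already below the reference.

586 Hz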